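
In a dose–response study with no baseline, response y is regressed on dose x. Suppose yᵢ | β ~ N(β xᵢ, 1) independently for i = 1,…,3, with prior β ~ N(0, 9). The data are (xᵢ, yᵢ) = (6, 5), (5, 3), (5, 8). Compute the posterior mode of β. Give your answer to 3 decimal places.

β̂_MAP = 0.987

log p(β | y) = −Σ(yᵢ − βxᵢ)²/(2·1) − β²/(2·9) + const.
Setting the derivative to zero: Σxᵢ(yᵢ − βxᵢ)/1 − β/9 = 0, so β = Σxᵢyᵢ / (Σxᵢ² + σ²/τ²).
Σxᵢyᵢ = 6·5 + 5·3 + 5·8 = 85; Σxᵢ² = 86; σ²/τ² = 1/9.
β̂_MAP = 85 / (86 + 1/9) = 85/(775/9) = 153/155 ≈ 0.987.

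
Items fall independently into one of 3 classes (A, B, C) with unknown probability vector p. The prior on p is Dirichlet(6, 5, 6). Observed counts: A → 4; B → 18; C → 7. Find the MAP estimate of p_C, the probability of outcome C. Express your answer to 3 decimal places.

The posterior is Dirichlet(αᵢ + nᵢ) = Dirichlet(10, 23, 13).
For a Dirichlet(a₁,…,a_K) with all aᵢ > 1, the mode has j-th component (aⱼ − 1)/(Σaᵢ − K).
Here Σaᵢ = 46 and K = 3, so p_C = (13 − 1)/(46 − 3) = 12/43 ≈ 0.279.

MAP estimate of p_C = 0.279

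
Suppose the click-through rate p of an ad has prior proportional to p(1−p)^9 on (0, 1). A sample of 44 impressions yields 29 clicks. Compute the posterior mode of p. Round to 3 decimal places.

The prior density ∝ p(1−p)^9 is the kernel of Beta(2, 10).
Data: 29 successes in 44 trials. The binomial likelihood contributes p^29(1−p)^15, so the posterior is Beta(2+29, 10+15) = Beta(31, 25).
For Beta(a, b) with a, b > 1 the mode is (a−1)/(a+b−2) = 30/54 ≈ 0.556.

p̂_MAP = 0.556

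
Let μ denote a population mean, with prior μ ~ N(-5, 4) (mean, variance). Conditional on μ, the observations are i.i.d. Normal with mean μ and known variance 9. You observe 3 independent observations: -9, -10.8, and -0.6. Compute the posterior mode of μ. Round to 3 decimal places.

μ̂_MAP = -6.029

n = 3; x̄ = ((-9) + (-10.8) + (-0.6))/3 = -20.4/3 = -6.8.
For a Normal prior and Normal likelihood with known variance, the posterior is Normal; its mode equals its mean, the precision-weighted average.
Prior precision 1/σ₀² = 1/4 = 0.25; data precision n/σ² = 3/9 = 1/3.
μ̂ = (0.25·(-5) + (1/3)·(-6.8)) / (0.25 + 1/3) = (-211/60)/(7/12) = -211/35 ≈ -6.029.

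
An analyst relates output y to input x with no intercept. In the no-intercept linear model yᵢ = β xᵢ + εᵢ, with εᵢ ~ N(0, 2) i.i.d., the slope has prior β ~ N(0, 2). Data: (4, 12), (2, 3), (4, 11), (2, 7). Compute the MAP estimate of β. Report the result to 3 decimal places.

β̂_MAP = 2.732

log p(β | y) = −Σ(yᵢ − βxᵢ)²/(2·2) − β²/(2·2) + const.
Setting the derivative to zero: Σxᵢ(yᵢ − βxᵢ)/2 − β/2 = 0, so β = Σxᵢyᵢ / (Σxᵢ² + σ²/τ²).
Σxᵢyᵢ = 4·12 + 2·3 + 4·11 + 2·7 = 112; Σxᵢ² = 40; σ²/τ² = 1.
β̂_MAP = 112 / (40 + 1) = 112/41 ≈ 2.732.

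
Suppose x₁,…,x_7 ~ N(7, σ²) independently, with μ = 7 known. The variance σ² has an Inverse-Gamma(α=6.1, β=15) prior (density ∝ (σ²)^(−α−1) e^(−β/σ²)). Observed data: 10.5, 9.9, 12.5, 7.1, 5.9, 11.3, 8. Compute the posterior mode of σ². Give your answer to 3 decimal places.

σ̂²_MAP = 4.793

Sum of squared deviations about the known mean: SS = (10.5−7)² + (9.9−7)² + (12.5−7)² + (7.1−7)² + (5.9−7)² + (11.3−7)² + (8−7)² = 71.62.
The Normal likelihood contributes (σ²)^(−n/2) exp(−SS/(2σ²)), so the posterior is Inverse-Gamma(α + n/2, β + SS/2) = Inverse-Gamma(9.6, 50.81).
The mode of Inverse-Gamma(a, b) is b/(a+1) = 50.81/10.6 ≈ 4.793.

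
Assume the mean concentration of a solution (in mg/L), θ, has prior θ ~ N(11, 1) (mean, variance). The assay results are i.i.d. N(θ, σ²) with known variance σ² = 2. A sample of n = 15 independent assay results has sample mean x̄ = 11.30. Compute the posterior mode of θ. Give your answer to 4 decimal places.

θ̂_MAP = 11.2647

n = 15, x̄ = 11.30.
For a Normal prior and Normal likelihood with known variance, the posterior is Normal; its mode equals its mean, the precision-weighted average.
Prior precision 1/σ₀² = 1/1 = 1; data precision n/σ² = 15/2 = 7.5.
θ̂ = (1·11 + 7.5·11.3) / (1 + 7.5) = 95.75/8.5 = 383/34 ≈ 11.2647.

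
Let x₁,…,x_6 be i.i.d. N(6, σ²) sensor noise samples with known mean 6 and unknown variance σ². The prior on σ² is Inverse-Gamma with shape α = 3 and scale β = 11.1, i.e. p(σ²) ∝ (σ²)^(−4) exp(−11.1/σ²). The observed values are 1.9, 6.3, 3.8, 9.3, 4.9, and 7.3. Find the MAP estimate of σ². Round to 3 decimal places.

σ̂²_MAP = 4.124

Sum of squared deviations about the known mean: SS = (1.9−6)² + (6.3−6)² + (3.8−6)² + (9.3−6)² + (4.9−6)² + (7.3−6)² = 35.53.
The Normal likelihood contributes (σ²)^(−n/2) exp(−SS/(2σ²)), so the posterior is Inverse-Gamma(α + n/2, β + SS/2) = Inverse-Gamma(6, 28.865).
The mode of Inverse-Gamma(a, b) is b/(a+1) = 28.865/7 ≈ 4.124.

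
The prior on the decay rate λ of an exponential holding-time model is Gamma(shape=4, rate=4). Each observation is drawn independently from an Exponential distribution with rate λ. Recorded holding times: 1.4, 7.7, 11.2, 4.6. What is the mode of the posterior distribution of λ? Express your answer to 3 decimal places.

λ̂_MAP = 0.242

The Exponential(rate=λ) likelihood is ∝ λ^n e^(−λΣtᵢ). Here n = 4 and Σtᵢ = 1.4 + 7.7 + 11.2 + 4.6 = 24.9.
Posterior ∝ λ^3e^(−4λ) · λ^4e^(−24.9λ) = λ^7e^(−28.9λ), i.e. Gamma(8, 28.9).
Mode = (a−1)/b = 7/28.9 ≈ 0.242.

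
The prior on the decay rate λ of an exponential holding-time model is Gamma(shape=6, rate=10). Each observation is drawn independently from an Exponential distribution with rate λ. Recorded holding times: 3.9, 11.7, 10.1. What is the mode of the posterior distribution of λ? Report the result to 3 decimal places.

λ̂_MAP = 0.224

The Exponential(rate=λ) likelihood is ∝ λ^n e^(−λΣtᵢ). Here n = 3 and Σtᵢ = 3.9 + 11.7 + 10.1 = 25.7.
Posterior ∝ λ^5e^(−10λ) · λ^3e^(−25.7λ) = λ^8e^(−35.7λ), i.e. Gamma(9, 35.7).
Mode = (a−1)/b = 8/35.7 ≈ 0.224.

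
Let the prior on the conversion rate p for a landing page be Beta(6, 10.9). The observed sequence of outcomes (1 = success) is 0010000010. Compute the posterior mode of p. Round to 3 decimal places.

Prior: Beta(6, 10.9).
Data: 2 successes in 10 trials (from the sequence). The binomial likelihood contributes p^2(1−p)^8, so the posterior is Beta(6+2, 10.9+8) = Beta(8, 18.9).
For Beta(a, b) with a, b > 1 the mode is (a−1)/(a+b−2) = 7/24.9 ≈ 0.281.

p̂_MAP = 0.281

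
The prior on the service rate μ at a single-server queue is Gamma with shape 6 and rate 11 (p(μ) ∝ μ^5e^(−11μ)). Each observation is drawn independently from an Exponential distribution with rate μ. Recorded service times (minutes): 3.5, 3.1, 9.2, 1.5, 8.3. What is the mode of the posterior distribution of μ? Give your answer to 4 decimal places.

μ̂_MAP = 0.2732

The Exponential(rate=μ) likelihood is ∝ μ^n e^(−μΣtᵢ). Here n = 5 and Σtᵢ = 3.5 + 3.1 + 9.2 + 1.5 + 8.3 = 25.6.
Posterior ∝ μ^5e^(−11μ) · μ^5e^(−25.6μ) = μ^10e^(−36.6μ), i.e. Gamma(11, 36.6).
Mode = (a−1)/b = 10/36.6 ≈ 0.2732.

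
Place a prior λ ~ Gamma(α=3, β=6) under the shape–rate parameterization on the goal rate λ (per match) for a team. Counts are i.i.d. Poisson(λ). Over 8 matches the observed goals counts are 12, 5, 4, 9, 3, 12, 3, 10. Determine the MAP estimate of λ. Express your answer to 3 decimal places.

λ̂_MAP = 4.286

Σxᵢ = 12+5+4+9+3+12+3+10 = 58, with n = 8.
Posterior ∝ λ^2e^(−6λ) · λ^58e^(−8λ) = λ^60e^(−14λ), i.e. Gamma(shape=61, rate=14).
The mode of a Gamma(a, b) with a ≥ 1 (shape–rate) is (a−1)/b = 60/14 ≈ 4.286.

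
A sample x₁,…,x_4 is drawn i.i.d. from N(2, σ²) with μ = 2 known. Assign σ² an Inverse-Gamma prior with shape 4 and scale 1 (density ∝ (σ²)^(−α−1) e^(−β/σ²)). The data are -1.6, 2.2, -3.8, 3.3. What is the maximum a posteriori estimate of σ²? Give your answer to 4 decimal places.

σ̂²_MAP = 3.5950

Sum of squared deviations about the known mean: SS = (-1.6−2)² + (2.2−2)² + (-3.8−2)² + (3.3−2)² = 48.33.
The Normal likelihood contributes (σ²)^(−n/2) exp(−SS/(2σ²)), so the posterior is Inverse-Gamma(α + n/2, β + SS/2) = Inverse-Gamma(6, 25.165).
The mode of Inverse-Gamma(a, b) is b/(a+1) = 25.165/7 ≈ 3.5950.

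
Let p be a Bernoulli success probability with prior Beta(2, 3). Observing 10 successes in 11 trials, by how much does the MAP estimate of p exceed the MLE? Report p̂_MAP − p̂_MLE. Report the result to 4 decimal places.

Posterior is Beta(12, 4); MAP = (12−1)/(16−2) = 11/14 ≈ 0.78571.
MLE ignores the prior: p̂_MLE = k/n = 10/11 ≈ 0.90909.
Difference = 11/14 − 10/11 = -19/154 ≈ -0.1234.

MAP − MLE = -0.1234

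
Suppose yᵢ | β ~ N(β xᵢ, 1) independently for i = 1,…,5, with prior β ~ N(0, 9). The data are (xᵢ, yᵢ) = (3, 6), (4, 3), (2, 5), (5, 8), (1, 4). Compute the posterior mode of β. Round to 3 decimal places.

log p(β | y) = −Σ(yᵢ − βxᵢ)²/(2·1) − β²/(2·9) + const.
Setting the derivative to zero: Σxᵢ(yᵢ − βxᵢ)/1 − β/9 = 0, so β = Σxᵢyᵢ / (Σxᵢ² + σ²/τ²).
Σxᵢyᵢ = 3·6 + 4·3 + 2·5 + 5·8 + 1·4 = 84; Σxᵢ² = 55; σ²/τ² = 1/9.
β̂_MAP = 84 / (55 + 1/9) = 84/(496/9) = 189/124 ≈ 1.524.

β̂_MAP = 1.524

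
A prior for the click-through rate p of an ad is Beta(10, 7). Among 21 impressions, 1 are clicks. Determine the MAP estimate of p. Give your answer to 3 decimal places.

Prior: Beta(10, 7).
Data: 1 success in 21 trials. The binomial likelihood contributes p(1−p)^20, so the posterior is Beta(10+1, 7+20) = Beta(11, 27).
For Beta(a, b) with a, b > 1 the mode is (a−1)/(a+b−2) = 10/36 ≈ 0.278.

p̂_MAP = 0.278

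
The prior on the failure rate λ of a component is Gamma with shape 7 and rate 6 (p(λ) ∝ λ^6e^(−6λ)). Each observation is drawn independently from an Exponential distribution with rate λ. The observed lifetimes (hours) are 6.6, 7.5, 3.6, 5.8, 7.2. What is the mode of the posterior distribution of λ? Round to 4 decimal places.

λ̂_MAP = 0.2997

The Exponential(rate=λ) likelihood is ∝ λ^n e^(−λΣtᵢ). Here n = 5 and Σtᵢ = 6.6 + 7.5 + 3.6 + 5.8 + 7.2 = 30.7.
Posterior ∝ λ^6e^(−6λ) · λ^5e^(−30.7λ) = λ^11e^(−36.7λ), i.e. Gamma(12, 36.7).
Mode = (a−1)/b = 11/36.7 ≈ 0.2997.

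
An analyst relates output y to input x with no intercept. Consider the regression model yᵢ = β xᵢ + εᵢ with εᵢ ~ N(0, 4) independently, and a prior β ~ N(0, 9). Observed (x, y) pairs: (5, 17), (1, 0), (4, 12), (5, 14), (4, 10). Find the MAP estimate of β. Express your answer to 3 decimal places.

log p(β | y) = −Σ(yᵢ − βxᵢ)²/(2·4) − β²/(2·9) + const.
Setting the derivative to zero: Σxᵢ(yᵢ − βxᵢ)/4 − β/9 = 0, so β = Σxᵢyᵢ / (Σxᵢ² + σ²/τ²).
Σxᵢyᵢ = 5·17 + 1·0 + 4·12 + 5·14 + 4·10 = 243; Σxᵢ² = 83; σ²/τ² = 4/9.
β̂_MAP = 243 / (83 + 4/9) = 243/(751/9) = 2187/751 ≈ 2.912.

β̂_MAP = 2.912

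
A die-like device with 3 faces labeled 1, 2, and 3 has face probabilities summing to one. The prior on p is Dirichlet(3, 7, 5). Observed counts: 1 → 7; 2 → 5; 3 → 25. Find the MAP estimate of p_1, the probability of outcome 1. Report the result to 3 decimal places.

The posterior is Dirichlet(αᵢ + nᵢ) = Dirichlet(10, 12, 30).
For a Dirichlet(a₁,…,a_K) with all aᵢ > 1, the mode has j-th component (aⱼ − 1)/(Σaᵢ − K).
Here Σaᵢ = 52 and K = 3, so p_1 = (10 − 1)/(52 − 3) = 9/49 ≈ 0.184.

MAP estimate: 0.184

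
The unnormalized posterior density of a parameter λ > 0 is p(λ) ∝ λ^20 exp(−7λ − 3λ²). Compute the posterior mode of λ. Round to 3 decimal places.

λ̂_MAP = 1.333

ℓ'(λ) = 20/λ − 7 − 6λ. Setting this to zero and multiplying by λ: 6λ² + 7λ − 20 = 0.
λ = (−7 + √(7² + 4·6·20)) / (2·6) = (−7 + √529) / 12 = (−7 + 23)/12 = 4/3.
ℓ''(λ) = −20/λ² − 6 < 0, confirming a maximum.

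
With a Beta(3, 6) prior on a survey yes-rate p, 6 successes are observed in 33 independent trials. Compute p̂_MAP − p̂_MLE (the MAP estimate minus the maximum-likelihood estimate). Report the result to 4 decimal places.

Posterior is Beta(9, 33); MAP = (9−1)/(42−2) = 8/40 ≈ 0.20000.
MLE ignores the prior: p̂_MLE = k/n = 6/33 ≈ 0.18182.
Difference = 8/40 − 6/33 = 1/55 ≈ 0.0182.

MAP − MLE = 0.0182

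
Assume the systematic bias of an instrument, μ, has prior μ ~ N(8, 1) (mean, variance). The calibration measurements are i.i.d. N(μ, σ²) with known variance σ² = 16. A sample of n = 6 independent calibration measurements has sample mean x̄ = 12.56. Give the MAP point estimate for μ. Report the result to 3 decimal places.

μ̂_MAP = 9.244

n = 6, x̄ = 12.56.
For a Normal prior and Normal likelihood with known variance, the posterior is Normal; its mode equals its mean, the precision-weighted average.
Prior precision 1/σ₀² = 1/1 = 1; data precision n/σ² = 6/16 = 0.375.
μ̂ = (1·8 + 0.375·12.56) / (1 + 0.375) = 12.71/1.375 = 2542/275 ≈ 9.244.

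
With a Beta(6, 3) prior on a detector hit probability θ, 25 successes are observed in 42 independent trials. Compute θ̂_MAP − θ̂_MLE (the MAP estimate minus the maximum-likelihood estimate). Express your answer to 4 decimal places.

Posterior is Beta(31, 20); MAP = (31−1)/(51−2) = 30/49 ≈ 0.61224.
MLE ignores the prior: θ̂_MLE = k/n = 25/42 ≈ 0.59524.
Difference = 30/49 − 25/42 = 5/294 ≈ 0.0170.

MAP − MLE = 0.0170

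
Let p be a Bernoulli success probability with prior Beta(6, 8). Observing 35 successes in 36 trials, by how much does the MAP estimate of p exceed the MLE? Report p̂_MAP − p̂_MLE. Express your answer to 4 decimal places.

Posterior is Beta(41, 9); MAP = (41−1)/(50−2) = 40/48 ≈ 0.83333.
MLE ignores the prior: p̂_MLE = k/n = 35/36 ≈ 0.97222.
Difference = 40/48 − 35/36 = -5/36 ≈ -0.1389.

MAP − MLE = -0.1389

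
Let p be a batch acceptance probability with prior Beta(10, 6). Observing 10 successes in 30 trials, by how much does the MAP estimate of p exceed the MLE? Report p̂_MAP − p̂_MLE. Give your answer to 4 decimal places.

MAP − MLE = 0.0985

Posterior is Beta(20, 26); MAP = (20−1)/(46−2) = 19/44 ≈ 0.43182.
MLE ignores the prior: p̂_MLE = k/n = 10/30 ≈ 0.33333.
Difference = 19/44 − 10/30 = 13/132 ≈ 0.0985.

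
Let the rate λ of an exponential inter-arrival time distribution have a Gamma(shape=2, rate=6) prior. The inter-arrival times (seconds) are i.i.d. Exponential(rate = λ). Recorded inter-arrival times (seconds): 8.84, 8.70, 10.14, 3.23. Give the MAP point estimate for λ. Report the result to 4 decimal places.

λ̂_MAP = 0.1355

The Exponential(rate=λ) likelihood is ∝ λ^n e^(−λΣtᵢ). Here n = 4 and Σtᵢ = 8.84 + 8.70 + 10.14 + 3.23 = 30.91.
Posterior ∝ λe^(−6λ) · λ^4e^(−30.91λ) = λ^5e^(−36.91λ), i.e. Gamma(6, 36.91).
Mode = (a−1)/b = 5/36.91 ≈ 0.1355.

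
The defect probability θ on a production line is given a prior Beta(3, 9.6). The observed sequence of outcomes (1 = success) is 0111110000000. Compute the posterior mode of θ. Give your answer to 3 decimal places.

θ̂_MAP = 0.297

Prior: Beta(3, 9.6).
Data: 5 successes in 13 trials (from the sequence). The binomial likelihood contributes θ^5(1−θ)^8, so the posterior is Beta(3+5, 9.6+8) = Beta(8, 17.6).
For Beta(a, b) with a, b > 1 the mode is (a−1)/(a+b−2) = 7/23.6 ≈ 0.297.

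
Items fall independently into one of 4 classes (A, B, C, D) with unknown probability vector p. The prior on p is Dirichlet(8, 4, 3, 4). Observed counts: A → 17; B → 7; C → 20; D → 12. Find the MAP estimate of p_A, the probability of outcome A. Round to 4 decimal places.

The posterior is Dirichlet(αᵢ + nᵢ) = Dirichlet(25, 11, 23, 16).
For a Dirichlet(a₁,…,a_K) with all aᵢ > 1, the mode has j-th component (aⱼ − 1)/(Σaᵢ − K).
Here Σaᵢ = 75 and K = 4, so p_A = (25 − 1)/(75 − 4) = 24/71 ≈ 0.3380.

MAP estimate of p_A = 0.3380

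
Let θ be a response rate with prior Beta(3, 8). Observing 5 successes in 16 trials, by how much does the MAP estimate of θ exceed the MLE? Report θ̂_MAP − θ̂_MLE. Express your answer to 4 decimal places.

Posterior is Beta(8, 19); MAP = (8−1)/(27−2) = 7/25 ≈ 0.28000.
MLE ignores the prior: θ̂_MLE = k/n = 5/16 ≈ 0.31250.
Difference = 7/25 − 5/16 = -13/400 ≈ -0.0325.

MAP − MLE = -0.0325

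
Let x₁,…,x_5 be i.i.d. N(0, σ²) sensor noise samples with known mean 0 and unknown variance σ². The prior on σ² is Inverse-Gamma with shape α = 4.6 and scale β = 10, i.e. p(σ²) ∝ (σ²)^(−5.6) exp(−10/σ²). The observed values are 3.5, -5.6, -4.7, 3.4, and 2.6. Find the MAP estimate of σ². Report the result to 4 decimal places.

Sum of squared deviations about the known mean: SS = (3.5−0)² + (-5.6−0)² + (-4.7−0)² + (3.4−0)² + (2.6−0)² = 84.02.
The Normal likelihood contributes (σ²)^(−n/2) exp(−SS/(2σ²)), so the posterior is Inverse-Gamma(α + n/2, β + SS/2) = Inverse-Gamma(7.1, 52.01).
The mode of Inverse-Gamma(a, b) is b/(a+1) = 52.01/8.1 ≈ 6.4210.

σ̂²_MAP = 6.4210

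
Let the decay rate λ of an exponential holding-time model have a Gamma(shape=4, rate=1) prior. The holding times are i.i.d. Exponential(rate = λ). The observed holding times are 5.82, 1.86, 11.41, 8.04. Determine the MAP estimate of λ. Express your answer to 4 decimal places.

The Exponential(rate=λ) likelihood is ∝ λ^n e^(−λΣtᵢ). Here n = 4 and Σtᵢ = 5.82 + 1.86 + 11.41 + 8.04 = 27.13.
Posterior ∝ λ^3e^(−1λ) · λ^4e^(−27.13λ) = λ^7e^(−28.13λ), i.e. Gamma(8, 28.13).
Mode = (a−1)/b = 7/28.13 ≈ 0.2488.

λ̂_MAP = 0.2488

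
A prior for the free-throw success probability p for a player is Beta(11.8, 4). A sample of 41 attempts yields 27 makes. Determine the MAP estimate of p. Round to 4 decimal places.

p̂_MAP = 0.6898

Prior: Beta(11.8, 4).
Data: 27 successes in 41 trials. The binomial likelihood contributes p^27(1−p)^14, so the posterior is Beta(11.8+27, 4+14) = Beta(38.8, 18).
For Beta(a, b) with a, b > 1 the mode is (a−1)/(a+b−2) = 37.8/54.8 ≈ 0.6898.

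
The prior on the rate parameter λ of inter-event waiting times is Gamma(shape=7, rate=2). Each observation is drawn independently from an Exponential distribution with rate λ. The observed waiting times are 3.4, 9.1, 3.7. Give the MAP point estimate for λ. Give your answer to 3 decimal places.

λ̂_MAP = 0.495

The Exponential(rate=λ) likelihood is ∝ λ^n e^(−λΣtᵢ). Here n = 3 and Σtᵢ = 3.4 + 9.1 + 3.7 = 16.2.
Posterior ∝ λ^6e^(−2λ) · λ^3e^(−16.2λ) = λ^9e^(−18.2λ), i.e. Gamma(10, 18.2).
Mode = (a−1)/b = 9/18.2 ≈ 0.495.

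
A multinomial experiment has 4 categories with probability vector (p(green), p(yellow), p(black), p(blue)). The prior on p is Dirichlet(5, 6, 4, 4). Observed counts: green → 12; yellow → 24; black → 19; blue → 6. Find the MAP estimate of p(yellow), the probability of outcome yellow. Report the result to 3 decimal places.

MAP estimate of p(yellow) = 0.382

The posterior is Dirichlet(αᵢ + nᵢ) = Dirichlet(17, 30, 23, 10).
For a Dirichlet(a₁,…,a_K) with all aᵢ > 1, the mode has j-th component (aⱼ − 1)/(Σaᵢ − K).
Here Σaᵢ = 80 and K = 4, so p(yellow) = (30 − 1)/(80 − 4) = 29/76 ≈ 0.382.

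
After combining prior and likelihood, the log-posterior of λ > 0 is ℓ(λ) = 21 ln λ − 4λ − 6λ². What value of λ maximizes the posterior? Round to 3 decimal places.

λ̂_MAP = 1.167

ℓ'(λ) = 21/λ − 4 − 12λ. Setting this to zero and multiplying by λ: 12λ² + 4λ − 21 = 0.
λ = (−4 + √(4² + 4·12·21)) / (2·12) = (−4 + √1024) / 24 = (−4 + 32)/24 = 7/6.
ℓ''(λ) = −21/λ² − 12 < 0, confirming a maximum.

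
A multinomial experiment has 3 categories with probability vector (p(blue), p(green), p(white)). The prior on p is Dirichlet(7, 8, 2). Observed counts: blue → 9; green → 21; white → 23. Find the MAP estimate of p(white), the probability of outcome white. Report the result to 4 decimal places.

MAP estimate of p(white) = 0.3582

The posterior is Dirichlet(αᵢ + nᵢ) = Dirichlet(16, 29, 25).
For a Dirichlet(a₁,…,a_K) with all aᵢ > 1, the mode has j-th component (aⱼ − 1)/(Σaᵢ − K).
Here Σaᵢ = 70 and K = 3, so p(white) = (25 − 1)/(70 − 3) = 24/67 ≈ 0.3582.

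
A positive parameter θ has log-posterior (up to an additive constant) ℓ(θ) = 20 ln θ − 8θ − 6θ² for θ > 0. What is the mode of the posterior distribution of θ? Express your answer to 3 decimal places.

θ̂_MAP = 1.000

ℓ'(θ) = 20/θ − 8 − 12θ. Setting this to zero and multiplying by θ: 12θ² + 8θ − 20 = 0.
θ = (−8 + √(8² + 4·12·20)) / (2·12) = (−8 + √1024) / 24 = (−8 + 32)/24 = 1.
ℓ''(θ) = −20/θ² − 12 < 0, confirming a maximum.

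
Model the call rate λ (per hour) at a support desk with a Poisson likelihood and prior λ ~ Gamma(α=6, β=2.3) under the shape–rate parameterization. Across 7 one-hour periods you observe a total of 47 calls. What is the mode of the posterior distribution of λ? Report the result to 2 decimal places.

λ̂_MAP = 5.59

Σxᵢ = 47, n = 7.
Posterior ∝ λ^5e^(−2.3λ) · λ^47e^(−7λ) = λ^52e^(−9.3λ), i.e. Gamma(shape=53, rate=9.3).
The mode of a Gamma(a, b) with a ≥ 1 (shape–rate) is (a−1)/b = 52/9.3 ≈ 5.59.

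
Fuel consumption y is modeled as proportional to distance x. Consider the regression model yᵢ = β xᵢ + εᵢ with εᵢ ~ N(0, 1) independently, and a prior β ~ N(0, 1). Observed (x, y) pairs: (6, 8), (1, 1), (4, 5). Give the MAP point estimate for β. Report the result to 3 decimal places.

log p(β | y) = −Σ(yᵢ − βxᵢ)²/(2·1) − β²/(2·1) + const.
Setting the derivative to zero: Σxᵢ(yᵢ − βxᵢ)/1 − β/1 = 0, so β = Σxᵢyᵢ / (Σxᵢ² + σ²/τ²).
Σxᵢyᵢ = 6·8 + 1·1 + 4·5 = 69; Σxᵢ² = 53; σ²/τ² = 1.
β̂_MAP = 69 / (53 + 1) = 69/54 ≈ 1.278.

β̂_MAP = 1.278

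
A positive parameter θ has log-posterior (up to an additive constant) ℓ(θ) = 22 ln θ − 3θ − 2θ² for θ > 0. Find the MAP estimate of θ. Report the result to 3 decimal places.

θ̂_MAP = 2.000

ℓ'(θ) = 22/θ − 3 − 4θ. Setting this to zero and multiplying by θ: 4θ² + 3θ − 22 = 0.
θ = (−3 + √(3² + 4·4·22)) / (2·4) = (−3 + √361) / 8 = (−3 + 19)/8 = 2.
ℓ''(θ) = −22/θ² − 4 < 0, confirming a maximum.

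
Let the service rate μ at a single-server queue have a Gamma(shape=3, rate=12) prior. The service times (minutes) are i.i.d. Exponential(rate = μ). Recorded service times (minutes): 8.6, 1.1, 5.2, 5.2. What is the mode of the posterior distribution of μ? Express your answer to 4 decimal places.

The Exponential(rate=μ) likelihood is ∝ μ^n e^(−μΣtᵢ). Here n = 4 and Σtᵢ = 8.6 + 1.1 + 5.2 + 5.2 = 20.1.
Posterior ∝ μ^2e^(−12μ) · μ^4e^(−20.1μ) = μ^6e^(−32.1μ), i.e. Gamma(7, 32.1).
Mode = (a−1)/b = 6/32.1 ≈ 0.1869.

μ̂_MAP = 0.1869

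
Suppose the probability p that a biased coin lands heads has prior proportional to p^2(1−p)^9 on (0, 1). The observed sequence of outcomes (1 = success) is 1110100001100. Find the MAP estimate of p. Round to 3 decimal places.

p̂_MAP = 0.333

The prior density ∝ p^2(1−p)^9 is the kernel of Beta(3, 10).
Data: 6 successes in 13 trials (from the sequence). The binomial likelihood contributes p^6(1−p)^7, so the posterior is Beta(3+6, 10+7) = Beta(9, 17).
For Beta(a, b) with a, b > 1 the mode is (a−1)/(a+b−2) = 8/24 ≈ 0.333.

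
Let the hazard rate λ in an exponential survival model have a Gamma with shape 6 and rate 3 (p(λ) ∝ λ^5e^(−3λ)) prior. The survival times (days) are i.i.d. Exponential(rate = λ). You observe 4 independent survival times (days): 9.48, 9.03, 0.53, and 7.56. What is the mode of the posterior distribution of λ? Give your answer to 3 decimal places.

The Exponential(rate=λ) likelihood is ∝ λ^n e^(−λΣtᵢ). Here n = 4 and Σtᵢ = 9.48 + 9.03 + 0.53 + 7.56 = 26.60.
Posterior ∝ λ^5e^(−3λ) · λ^4e^(−26.60λ) = λ^9e^(−29.60λ), i.e. Gamma(10, 29.60).
Mode = (a−1)/b = 9/29.60 ≈ 0.304.

λ̂_MAP = 0.304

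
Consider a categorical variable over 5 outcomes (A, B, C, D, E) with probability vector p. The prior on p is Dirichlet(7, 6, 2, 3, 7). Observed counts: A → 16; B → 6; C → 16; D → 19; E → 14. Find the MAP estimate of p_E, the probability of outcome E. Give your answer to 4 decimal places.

MAP estimate of p_E = 0.2198

The posterior is Dirichlet(αᵢ + nᵢ) = Dirichlet(23, 12, 18, 22, 21).
For a Dirichlet(a₁,…,a_K) with all aᵢ > 1, the mode has j-th component (aⱼ − 1)/(Σaᵢ − K).
Here Σaᵢ = 96 and K = 5, so p_E = (21 − 1)/(96 − 5) = 20/91 ≈ 0.2198.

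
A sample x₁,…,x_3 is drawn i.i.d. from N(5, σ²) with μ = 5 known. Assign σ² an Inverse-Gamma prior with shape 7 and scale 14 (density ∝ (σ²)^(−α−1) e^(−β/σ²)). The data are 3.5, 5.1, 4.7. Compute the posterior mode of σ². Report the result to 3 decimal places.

σ̂²_MAP = 1.597

Sum of squared deviations about the known mean: SS = (3.5−5)² + (5.1−5)² + (4.7−5)² = 2.35.
The Normal likelihood contributes (σ²)^(−n/2) exp(−SS/(2σ²)), so the posterior is Inverse-Gamma(α + n/2, β + SS/2) = Inverse-Gamma(8.5, 15.175).
The mode of Inverse-Gamma(a, b) is b/(a+1) = 15.175/9.5 ≈ 1.597.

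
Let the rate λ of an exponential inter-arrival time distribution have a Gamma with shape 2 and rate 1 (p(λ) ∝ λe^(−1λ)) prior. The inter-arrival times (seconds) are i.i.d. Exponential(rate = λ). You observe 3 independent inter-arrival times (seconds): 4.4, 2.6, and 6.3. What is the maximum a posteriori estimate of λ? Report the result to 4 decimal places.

The Exponential(rate=λ) likelihood is ∝ λ^n e^(−λΣtᵢ). Here n = 3 and Σtᵢ = 4.4 + 2.6 + 6.3 = 13.3.
Posterior ∝ λe^(−1λ) · λ^3e^(−13.3λ) = λ^4e^(−14.3λ), i.e. Gamma(5, 14.3).
Mode = (a−1)/b = 4/14.3 ≈ 0.2797.

λ̂_MAP = 0.2797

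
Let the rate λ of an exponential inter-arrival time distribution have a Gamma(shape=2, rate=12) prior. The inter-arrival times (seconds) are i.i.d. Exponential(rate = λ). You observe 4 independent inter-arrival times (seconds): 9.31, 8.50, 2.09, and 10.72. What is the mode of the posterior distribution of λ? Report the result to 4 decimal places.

The Exponential(rate=λ) likelihood is ∝ λ^n e^(−λΣtᵢ). Here n = 4 and Σtᵢ = 9.31 + 8.50 + 2.09 + 10.72 = 30.62.
Posterior ∝ λe^(−12λ) · λ^4e^(−30.62λ) = λ^5e^(−42.62λ), i.e. Gamma(6, 42.62).
Mode = (a−1)/b = 5/42.62 ≈ 0.1173.

λ̂_MAP = 0.1173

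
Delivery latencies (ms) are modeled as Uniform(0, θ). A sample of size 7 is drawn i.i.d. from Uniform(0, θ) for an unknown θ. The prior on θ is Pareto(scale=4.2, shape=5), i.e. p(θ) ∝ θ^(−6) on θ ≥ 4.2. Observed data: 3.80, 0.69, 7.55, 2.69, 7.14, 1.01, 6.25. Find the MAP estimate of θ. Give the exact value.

θ̂_MAP = 7.55

The Uniform(0, θ) likelihood is θ^(−n) for θ ≥ max(xᵢ), zero otherwise. Here max(xᵢ) = 7.55.
Posterior ∝ θ^(−6) · θ^(−7) = θ^(−13) on θ ≥ max(4.2, 7.55) = 7.55.
This density is strictly decreasing in θ, so the posterior mode lies at the lower boundary of the support.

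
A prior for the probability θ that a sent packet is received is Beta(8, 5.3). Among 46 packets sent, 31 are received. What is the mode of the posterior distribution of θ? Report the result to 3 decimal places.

θ̂_MAP = 0.663

Prior: Beta(8, 5.3).
Data: 31 successes in 46 trials. The binomial likelihood contributes θ^31(1−θ)^15, so the posterior is Beta(8+31, 5.3+15) = Beta(39, 20.3).
For Beta(a, b) with a, b > 1 the mode is (a−1)/(a+b−2) = 38/57.3 ≈ 0.663.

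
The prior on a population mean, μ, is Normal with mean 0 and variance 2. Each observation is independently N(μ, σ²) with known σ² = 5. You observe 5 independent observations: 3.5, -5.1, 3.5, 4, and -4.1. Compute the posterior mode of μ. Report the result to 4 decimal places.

n = 5; x̄ = (3.5 + (-5.1) + 3.5 + 4 + (-4.1))/5 = 1.8/5 = 0.36.
For a Normal prior and Normal likelihood with known variance, the posterior is Normal; its mode equals its mean, the precision-weighted average.
Prior precision 1/σ₀² = 1/2 = 0.5; data precision n/σ² = 5/5 = 1.
μ̂ = (0.5·0 + 1·0.36) / (0.5 + 1) = 0.36/1.5 = 0.2400.

μ̂_MAP = 0.2400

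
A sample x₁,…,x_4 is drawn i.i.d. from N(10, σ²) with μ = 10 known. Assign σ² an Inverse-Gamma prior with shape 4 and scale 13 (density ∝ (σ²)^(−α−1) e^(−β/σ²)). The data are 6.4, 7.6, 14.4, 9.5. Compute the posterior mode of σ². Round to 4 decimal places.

σ̂²_MAP = 4.5950

Sum of squared deviations about the known mean: SS = (6.4−10)² + (7.6−10)² + (14.4−10)² + (9.5−10)² = 38.33.
The Normal likelihood contributes (σ²)^(−n/2) exp(−SS/(2σ²)), so the posterior is Inverse-Gamma(α + n/2, β + SS/2) = Inverse-Gamma(6, 32.165).
The mode of Inverse-Gamma(a, b) is b/(a+1) = 32.165/7 ≈ 4.5950.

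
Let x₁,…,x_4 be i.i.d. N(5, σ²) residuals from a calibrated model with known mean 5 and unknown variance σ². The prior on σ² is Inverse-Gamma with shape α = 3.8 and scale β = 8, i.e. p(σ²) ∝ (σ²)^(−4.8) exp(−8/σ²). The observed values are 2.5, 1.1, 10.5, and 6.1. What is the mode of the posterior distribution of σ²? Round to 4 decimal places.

Sum of squared deviations about the known mean: SS = (2.5−5)² + (1.1−5)² + (10.5−5)² + (6.1−5)² = 52.92.
The Normal likelihood contributes (σ²)^(−n/2) exp(−SS/(2σ²)), so the posterior is Inverse-Gamma(α + n/2, β + SS/2) = Inverse-Gamma(5.8, 34.46).
The mode of Inverse-Gamma(a, b) is b/(a+1) = 34.46/6.8 ≈ 5.0676.

σ̂²_MAP = 5.0676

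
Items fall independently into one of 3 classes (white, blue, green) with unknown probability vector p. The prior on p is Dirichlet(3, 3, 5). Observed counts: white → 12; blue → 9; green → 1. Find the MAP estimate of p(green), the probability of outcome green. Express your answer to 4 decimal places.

MAP estimate of p(green) = 0.1667

The posterior is Dirichlet(αᵢ + nᵢ) = Dirichlet(15, 12, 6).
For a Dirichlet(a₁,…,a_K) with all aᵢ > 1, the mode has j-th component (aⱼ − 1)/(Σaᵢ − K).
Here Σaᵢ = 33 and K = 3, so p(green) = (6 − 1)/(33 − 3) = 5/30 ≈ 0.1667.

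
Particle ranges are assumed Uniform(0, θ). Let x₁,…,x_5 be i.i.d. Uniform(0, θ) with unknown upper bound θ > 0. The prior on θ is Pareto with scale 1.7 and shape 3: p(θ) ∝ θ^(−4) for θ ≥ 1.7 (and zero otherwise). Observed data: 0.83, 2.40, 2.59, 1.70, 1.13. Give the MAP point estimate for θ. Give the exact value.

The Uniform(0, θ) likelihood is θ^(−n) for θ ≥ max(xᵢ), zero otherwise. Here max(xᵢ) = 2.59.
Posterior ∝ θ^(−4) · θ^(−5) = θ^(−9) on θ ≥ max(1.7, 2.59) = 2.59.
This density is strictly decreasing in θ, so the posterior mode lies at the lower boundary of the support.

θ̂_MAP = 2.59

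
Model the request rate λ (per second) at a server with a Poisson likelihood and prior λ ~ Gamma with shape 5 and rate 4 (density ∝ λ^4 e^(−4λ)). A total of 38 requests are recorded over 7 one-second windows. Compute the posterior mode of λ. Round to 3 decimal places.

Σxᵢ = 38, n = 7.
Posterior ∝ λ^4e^(−4λ) · λ^38e^(−7λ) = λ^42e^(−11λ), i.e. Gamma(shape=43, rate=11).
The mode of a Gamma(a, b) with a ≥ 1 (shape–rate) is (a−1)/b = 42/11 ≈ 3.818.

λ̂_MAP = 3.818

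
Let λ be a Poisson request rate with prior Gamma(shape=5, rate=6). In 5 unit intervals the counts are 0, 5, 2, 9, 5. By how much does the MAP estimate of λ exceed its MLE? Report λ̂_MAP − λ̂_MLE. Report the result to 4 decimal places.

Σxᵢ = 21. Posterior is Gamma(26, 11); MAP = (26−1)/11 = 25/11 ≈ 2.27273.
MLE = x̄ = 21/5 ≈ 4.20000.
Difference = 25/11 − 21/5 = -106/55 ≈ -1.9273.

MAP − MLE = -1.9273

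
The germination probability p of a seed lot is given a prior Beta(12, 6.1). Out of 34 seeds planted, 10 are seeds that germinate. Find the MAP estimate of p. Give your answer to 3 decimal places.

p̂_MAP = 0.419

Prior: Beta(12, 6.1).
Data: 10 successes in 34 trials. The binomial likelihood contributes p^10(1−p)^24, so the posterior is Beta(12+10, 6.1+24) = Beta(22, 30.1).
For Beta(a, b) with a, b > 1 the mode is (a−1)/(a+b−2) = 21/50.1 ≈ 0.419.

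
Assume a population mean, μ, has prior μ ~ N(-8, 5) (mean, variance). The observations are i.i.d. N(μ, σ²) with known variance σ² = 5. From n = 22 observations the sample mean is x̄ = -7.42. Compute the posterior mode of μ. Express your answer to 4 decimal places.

μ̂_MAP = -7.4452

n = 22, x̄ = -7.42.
For a Normal prior and Normal likelihood with known variance, the posterior is Normal; its mode equals its mean, the precision-weighted average.
Prior precision 1/σ₀² = 1/5 = 0.2; data precision n/σ² = 22/5 = 4.4.
μ̂ = (0.2·(-8) + 4.4·(-7.42)) / (0.2 + 4.4) = (-34.248)/4.6 = -4281/575 ≈ -7.4452.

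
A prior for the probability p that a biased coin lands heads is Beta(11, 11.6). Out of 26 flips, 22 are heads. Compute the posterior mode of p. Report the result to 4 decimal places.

p̂_MAP = 0.6867

Prior: Beta(11, 11.6).
Data: 22 successes in 26 trials. The binomial likelihood contributes p^22(1−p)^4, so the posterior is Beta(11+22, 11.6+4) = Beta(33, 15.6).
For Beta(a, b) with a, b > 1 the mode is (a−1)/(a+b−2) = 32/46.6 ≈ 0.6867.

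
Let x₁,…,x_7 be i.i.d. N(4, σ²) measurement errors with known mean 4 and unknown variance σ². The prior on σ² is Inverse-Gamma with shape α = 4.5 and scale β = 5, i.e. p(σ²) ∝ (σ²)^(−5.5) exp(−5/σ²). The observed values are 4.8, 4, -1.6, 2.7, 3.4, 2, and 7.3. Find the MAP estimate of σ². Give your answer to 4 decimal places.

σ̂²_MAP = 3.2744

Sum of squared deviations about the known mean: SS = (4.8−4)² + (4−4)² + (-1.6−4)² + (2.7−4)² + (3.4−4)² + (2−4)² + (7.3−4)² = 48.94.
The Normal likelihood contributes (σ²)^(−n/2) exp(−SS/(2σ²)), so the posterior is Inverse-Gamma(α + n/2, β + SS/2) = Inverse-Gamma(8, 29.47).
The mode of Inverse-Gamma(a, b) is b/(a+1) = 29.47/9 ≈ 3.2744.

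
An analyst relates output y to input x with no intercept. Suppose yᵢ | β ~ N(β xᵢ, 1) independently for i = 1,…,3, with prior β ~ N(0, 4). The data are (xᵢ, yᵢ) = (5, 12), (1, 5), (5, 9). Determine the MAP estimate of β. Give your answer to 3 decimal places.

β̂_MAP = 2.146

log p(β | y) = −Σ(yᵢ − βxᵢ)²/(2·1) − β²/(2·4) + const.
Setting the derivative to zero: Σxᵢ(yᵢ − βxᵢ)/1 − β/4 = 0, so β = Σxᵢyᵢ / (Σxᵢ² + σ²/τ²).
Σxᵢyᵢ = 5·12 + 1·5 + 5·9 = 110; Σxᵢ² = 51; σ²/τ² = 0.25.
β̂_MAP = 110 / (51 + 0.25) = 110/51.25 ≈ 2.146.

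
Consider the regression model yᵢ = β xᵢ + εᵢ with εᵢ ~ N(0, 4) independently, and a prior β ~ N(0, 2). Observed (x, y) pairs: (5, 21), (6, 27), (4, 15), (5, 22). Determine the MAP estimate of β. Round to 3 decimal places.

β̂_MAP = 4.202

log p(β | y) = −Σ(yᵢ − βxᵢ)²/(2·4) − β²/(2·2) + const.
Setting the derivative to zero: Σxᵢ(yᵢ − βxᵢ)/4 − β/2 = 0, so β = Σxᵢyᵢ / (Σxᵢ² + σ²/τ²).
Σxᵢyᵢ = 5·21 + 6·27 + 4·15 + 5·22 = 437; Σxᵢ² = 102; σ²/τ² = 2.
β̂_MAP = 437 / (102 + 2) = 437/104 ≈ 4.202.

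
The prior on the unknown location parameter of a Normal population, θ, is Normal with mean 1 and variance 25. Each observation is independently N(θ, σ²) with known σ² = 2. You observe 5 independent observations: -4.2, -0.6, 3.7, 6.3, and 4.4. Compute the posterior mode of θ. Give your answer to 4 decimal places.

n = 5; x̄ = ((-4.2) + (-0.6) + 3.7 + 6.3 + 4.4)/5 = 9.6/5 = 1.92.
For a Normal prior and Normal likelihood with known variance, the posterior is Normal; its mode equals its mean, the precision-weighted average.
Prior precision 1/σ₀² = 1/25 = 0.04; data precision n/σ² = 5/2 = 2.5.
θ̂ = (0.04·1 + 2.5·1.92) / (0.04 + 2.5) = 4.84/2.54 = 242/127 ≈ 1.9055.

θ̂_MAP = 1.9055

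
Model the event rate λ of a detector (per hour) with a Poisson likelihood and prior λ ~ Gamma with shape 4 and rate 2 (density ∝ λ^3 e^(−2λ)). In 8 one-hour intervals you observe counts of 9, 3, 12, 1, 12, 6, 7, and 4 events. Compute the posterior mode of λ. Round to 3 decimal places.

λ̂_MAP = 5.700

Σxᵢ = 9+3+12+1+12+6+7+4 = 54, with n = 8.
Posterior ∝ λ^3e^(−2λ) · λ^54e^(−8λ) = λ^57e^(−10λ), i.e. Gamma(shape=58, rate=10).
The mode of a Gamma(a, b) with a ≥ 1 (shape–rate) is (a−1)/b = 57/10 ≈ 5.700.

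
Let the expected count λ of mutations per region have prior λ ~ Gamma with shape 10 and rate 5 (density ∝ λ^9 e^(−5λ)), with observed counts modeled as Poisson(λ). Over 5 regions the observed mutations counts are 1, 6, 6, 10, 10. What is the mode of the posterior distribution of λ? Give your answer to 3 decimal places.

Σxᵢ = 1+6+6+10+10 = 33, with n = 5.
Posterior ∝ λ^9e^(−5λ) · λ^33e^(−5λ) = λ^42e^(−10λ), i.e. Gamma(shape=43, rate=10).
The mode of a Gamma(a, b) with a ≥ 1 (shape–rate) is (a−1)/b = 42/10 ≈ 4.200.

λ̂_MAP = 4.200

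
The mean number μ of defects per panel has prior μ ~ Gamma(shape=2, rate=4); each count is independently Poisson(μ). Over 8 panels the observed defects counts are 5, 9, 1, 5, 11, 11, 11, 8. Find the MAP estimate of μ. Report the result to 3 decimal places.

μ̂_MAP = 5.167

Σxᵢ = 5+9+1+5+11+11+11+8 = 61, with n = 8.
Posterior ∝ μe^(−4μ) · μ^61e^(−8μ) = μ^62e^(−12μ), i.e. Gamma(shape=63, rate=12).
The mode of a Gamma(a, b) with a ≥ 1 (shape–rate) is (a−1)/b = 62/12 ≈ 5.167.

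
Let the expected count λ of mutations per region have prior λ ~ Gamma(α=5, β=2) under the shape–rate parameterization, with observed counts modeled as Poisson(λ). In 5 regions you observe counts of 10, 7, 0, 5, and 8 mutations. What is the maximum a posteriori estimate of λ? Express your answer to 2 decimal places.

Σxᵢ = 10+7+0+5+8 = 30, with n = 5.
Posterior ∝ λ^4e^(−2λ) · λ^30e^(−5λ) = λ^34e^(−7λ), i.e. Gamma(shape=35, rate=7).
The mode of a Gamma(a, b) with a ≥ 1 (shape–rate) is (a−1)/b = 34/7 ≈ 4.86.

λ̂_MAP = 4.86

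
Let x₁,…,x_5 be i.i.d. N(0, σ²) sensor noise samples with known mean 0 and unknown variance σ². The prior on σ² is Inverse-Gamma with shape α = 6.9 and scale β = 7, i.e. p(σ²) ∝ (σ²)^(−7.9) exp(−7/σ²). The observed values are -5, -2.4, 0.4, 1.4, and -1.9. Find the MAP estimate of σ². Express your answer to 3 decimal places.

σ̂²_MAP = 2.427

Sum of squared deviations about the known mean: SS = (-5−0)² + (-2.4−0)² + (0.4−0)² + (1.4−0)² + (-1.9−0)² = 36.49.
The Normal likelihood contributes (σ²)^(−n/2) exp(−SS/(2σ²)), so the posterior is Inverse-Gamma(α + n/2, β + SS/2) = Inverse-Gamma(9.4, 25.245).
The mode of Inverse-Gamma(a, b) is b/(a+1) = 25.245/10.4 ≈ 2.427.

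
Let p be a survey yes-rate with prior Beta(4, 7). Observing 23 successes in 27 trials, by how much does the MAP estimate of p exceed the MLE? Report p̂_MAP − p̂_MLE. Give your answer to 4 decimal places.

Posterior is Beta(27, 11); MAP = (27−1)/(38−2) = 26/36 ≈ 0.72222.
MLE ignores the prior: p̂_MLE = k/n = 23/27 ≈ 0.85185.
Difference = 26/36 − 23/27 = -7/54 ≈ -0.1296.

MAP − MLE = -0.1296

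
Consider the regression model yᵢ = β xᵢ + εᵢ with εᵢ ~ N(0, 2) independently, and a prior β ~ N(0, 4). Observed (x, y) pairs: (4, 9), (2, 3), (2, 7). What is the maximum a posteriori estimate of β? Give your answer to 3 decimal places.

β̂_MAP = 2.286

log p(β | y) = −Σ(yᵢ − βxᵢ)²/(2·2) − β²/(2·4) + const.
Setting the derivative to zero: Σxᵢ(yᵢ − βxᵢ)/2 − β/4 = 0, so β = Σxᵢyᵢ / (Σxᵢ² + σ²/τ²).
Σxᵢyᵢ = 4·9 + 2·3 + 2·7 = 56; Σxᵢ² = 24; σ²/τ² = 0.5.
β̂_MAP = 56 / (24 + 0.5) = 56/24.5 ≈ 2.286.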